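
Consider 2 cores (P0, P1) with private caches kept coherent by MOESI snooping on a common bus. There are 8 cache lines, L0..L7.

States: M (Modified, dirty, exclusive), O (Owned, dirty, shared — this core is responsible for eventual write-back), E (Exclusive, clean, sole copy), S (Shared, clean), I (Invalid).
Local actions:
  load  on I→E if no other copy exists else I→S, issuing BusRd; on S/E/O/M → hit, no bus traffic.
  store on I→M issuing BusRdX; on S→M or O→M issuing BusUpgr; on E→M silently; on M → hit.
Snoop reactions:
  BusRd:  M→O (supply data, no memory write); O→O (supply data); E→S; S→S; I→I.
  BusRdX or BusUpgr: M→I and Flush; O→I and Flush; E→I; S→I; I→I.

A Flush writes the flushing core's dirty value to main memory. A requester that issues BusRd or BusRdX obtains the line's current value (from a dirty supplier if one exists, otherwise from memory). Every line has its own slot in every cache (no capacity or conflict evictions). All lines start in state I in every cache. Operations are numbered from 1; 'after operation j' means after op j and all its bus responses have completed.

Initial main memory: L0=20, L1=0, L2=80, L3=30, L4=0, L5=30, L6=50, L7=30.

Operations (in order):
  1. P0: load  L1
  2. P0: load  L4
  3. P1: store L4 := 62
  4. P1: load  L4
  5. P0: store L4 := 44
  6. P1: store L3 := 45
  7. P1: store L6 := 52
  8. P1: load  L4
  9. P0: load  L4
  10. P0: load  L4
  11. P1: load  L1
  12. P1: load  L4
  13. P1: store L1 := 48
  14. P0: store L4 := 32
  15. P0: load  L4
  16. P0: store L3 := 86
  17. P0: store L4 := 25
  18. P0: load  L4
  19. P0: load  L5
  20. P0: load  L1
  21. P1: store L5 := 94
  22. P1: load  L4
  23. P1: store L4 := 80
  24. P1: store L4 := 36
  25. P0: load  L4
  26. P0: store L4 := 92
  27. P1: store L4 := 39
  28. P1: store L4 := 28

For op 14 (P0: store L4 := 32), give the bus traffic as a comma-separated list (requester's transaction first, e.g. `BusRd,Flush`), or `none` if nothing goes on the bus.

step 1: P0: load  L1  ⟶  EI  (L1)  txn=BusRd  M[L1]=0
step 2: P0: load  L4  ⟶  EI  (L4)  txn=BusRd  M[L4]=0
step 3: P1: store L4 := 62  ⟶  IM  (L4)  txn=BusRdX  M[L4]=0
step 4: P1: load  L4  ⟶  IM  (L4)  txn=∅  M[L4]=0
step 5: P0: store L4 := 44  ⟶  MI  (L4)  txn=BusRdX+Flush  M[L4]=62
step 6: P1: store L3 := 45  ⟶  IM  (L3)  txn=BusRdX  M[L3]=30
step 7: P1: store L6 := 52  ⟶  IM  (L6)  txn=BusRdX  M[L6]=50
step 8: P1: load  L4  ⟶  OS  (L4)  txn=BusRd  M[L4]=62
step 9: P0: load  L4  ⟶  OS  (L4)  txn=∅  M[L4]=62
step 10: P0: load  L4  ⟶  OS  (L4)  txn=∅  M[L4]=62
step 11: P1: load  L1  ⟶  SS  (L1)  txn=BusRd  M[L1]=0
step 12: P1: load  L4  ⟶  OS  (L4)  txn=∅  M[L4]=62
step 13: P1: store L1 := 48  ⟶  IM  (L1)  txn=BusUpgr  M[L1]=0
step 14: P0: store L4 := 32  ⟶  MI  (L4)  txn=BusUpgr  M[L4]=62
step 15: P0: load  L4  ⟶  MI  (L4)  txn=∅  M[L4]=62
step 16: P0: store L3 := 86  ⟶  MI  (L3)  txn=BusRdX+Flush  M[L3]=45
step 17: P0: store L4 := 25  ⟶  MI  (L4)  txn=∅  M[L4]=62
step 18: P0: load  L4  ⟶  MI  (L4)  txn=∅  M[L4]=62
step 19: P0: load  L5  ⟶  EI  (L5)  txn=BusRd  M[L5]=30
step 20: P0: load  L1  ⟶  SO  (L1)  txn=BusRd  M[L1]=0
step 21: P1: store L5 := 94  ⟶  IM  (L5)  txn=BusRdX  M[L5]=30
step 22: P1: load  L4  ⟶  OS  (L4)  txn=BusRd  M[L4]=62
step 23: P1: store L4 := 80  ⟶  IM  (L4)  txn=BusUpgr+Flush  M[L4]=25
step 24: P1: store L4 := 36  ⟶  IM  (L4)  txn=∅  M[L4]=25
step 25: P0: load  L4  ⟶  SO  (L4)  txn=BusRd  M[L4]=25
step 26: P0: store L4 := 92  ⟶  MI  (L4)  txn=BusUpgr+Flush  M[L4]=36
step 27: P1: store L4 := 39  ⟶  IM  (L4)  txn=BusRdX+Flush  M[L4]=92
step 28: P1: store L4 := 28  ⟶  IM  (L4)  txn=∅  M[L4]=92

bus = BusUpgr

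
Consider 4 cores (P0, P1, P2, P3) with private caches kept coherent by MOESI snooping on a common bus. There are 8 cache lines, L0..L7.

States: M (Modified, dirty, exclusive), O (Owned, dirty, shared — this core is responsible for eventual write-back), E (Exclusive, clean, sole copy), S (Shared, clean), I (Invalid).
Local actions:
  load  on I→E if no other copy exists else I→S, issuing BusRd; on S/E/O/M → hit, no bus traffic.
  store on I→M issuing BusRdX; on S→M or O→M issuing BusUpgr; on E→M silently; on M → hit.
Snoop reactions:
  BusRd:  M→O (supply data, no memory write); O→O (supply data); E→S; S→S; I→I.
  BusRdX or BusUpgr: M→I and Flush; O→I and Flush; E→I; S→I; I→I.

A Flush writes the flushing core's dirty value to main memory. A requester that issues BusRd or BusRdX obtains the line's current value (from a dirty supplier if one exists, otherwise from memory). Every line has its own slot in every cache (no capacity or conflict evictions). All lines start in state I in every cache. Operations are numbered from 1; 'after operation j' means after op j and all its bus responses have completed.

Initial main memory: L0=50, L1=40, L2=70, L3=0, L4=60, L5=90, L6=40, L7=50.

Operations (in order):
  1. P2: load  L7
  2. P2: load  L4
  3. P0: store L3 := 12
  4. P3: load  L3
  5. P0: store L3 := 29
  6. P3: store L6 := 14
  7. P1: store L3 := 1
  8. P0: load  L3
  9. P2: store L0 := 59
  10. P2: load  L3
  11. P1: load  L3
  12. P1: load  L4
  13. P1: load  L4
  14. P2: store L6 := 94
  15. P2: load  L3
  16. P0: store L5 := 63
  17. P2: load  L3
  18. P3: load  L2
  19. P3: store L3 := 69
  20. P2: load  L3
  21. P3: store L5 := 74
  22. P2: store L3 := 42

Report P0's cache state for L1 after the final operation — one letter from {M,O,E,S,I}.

step 1: P2: load  L7  ⟶  IIEI  (L7)  txn=BusRd  M[L7]=50
step 2: P2: load  L4  ⟶  IIEI  (L4)  txn=BusRd  M[L4]=60
step 3: P0: store L3 := 12  ⟶  MIII  (L3)  txn=BusRdX  M[L3]=0
step 4: P3: load  L3  ⟶  OIIS  (L3)  txn=BusRd  M[L3]=0
step 5: P0: store L3 := 29  ⟶  MIII  (L3)  txn=BusUpgr  M[L3]=0
step 6: P3: store L6 := 14  ⟶  IIIM  (L6)  txn=BusRdX  M[L6]=40
step 7: P1: store L3 := 1  ⟶  IMII  (L3)  txn=BusRdX+Flush  M[L3]=29
step 8: P0: load  L3  ⟶  SOII  (L3)  txn=BusRd  M[L3]=29
step 9: P2: store L0 := 59  ⟶  IIMI  (L0)  txn=BusRdX  M[L0]=50
step 10: P2: load  L3  ⟶  SOSI  (L3)  txn=BusRd  M[L3]=29
step 11: P1: load  L3  ⟶  SOSI  (L3)  txn=∅  M[L3]=29
step 12: P1: load  L4  ⟶  ISSI  (L4)  txn=BusRd  M[L4]=60
step 13: P1: load  L4  ⟶  ISSI  (L4)  txn=∅  M[L4]=60
step 14: P2: store L6 := 94  ⟶  IIMI  (L6)  txn=BusRdX+Flush  M[L6]=14
step 15: P2: load  L3  ⟶  SOSI  (L3)  txn=∅  M[L3]=29
step 16: P0: store L5 := 63  ⟶  MIII  (L5)  txn=BusRdX  M[L5]=90
step 17: P2: load  L3  ⟶  SOSI  (L3)  txn=∅  M[L3]=29
step 18: P3: load  L2  ⟶  IIIE  (L2)  txn=BusRd  M[L2]=70
step 19: P3: store L3 := 69  ⟶  IIIM  (L3)  txn=BusRdX+Flush  M[L3]=1
step 20: P2: load  L3  ⟶  IISO  (L3)  txn=BusRd  M[L3]=1
step 21: P3: store L5 := 74  ⟶  IIIM  (L5)  txn=BusRdX+Flush  M[L5]=63
step 22: P2: store L3 := 42  ⟶  IIMI  (L3)  txn=BusUpgr+Flush  M[L3]=69

state = I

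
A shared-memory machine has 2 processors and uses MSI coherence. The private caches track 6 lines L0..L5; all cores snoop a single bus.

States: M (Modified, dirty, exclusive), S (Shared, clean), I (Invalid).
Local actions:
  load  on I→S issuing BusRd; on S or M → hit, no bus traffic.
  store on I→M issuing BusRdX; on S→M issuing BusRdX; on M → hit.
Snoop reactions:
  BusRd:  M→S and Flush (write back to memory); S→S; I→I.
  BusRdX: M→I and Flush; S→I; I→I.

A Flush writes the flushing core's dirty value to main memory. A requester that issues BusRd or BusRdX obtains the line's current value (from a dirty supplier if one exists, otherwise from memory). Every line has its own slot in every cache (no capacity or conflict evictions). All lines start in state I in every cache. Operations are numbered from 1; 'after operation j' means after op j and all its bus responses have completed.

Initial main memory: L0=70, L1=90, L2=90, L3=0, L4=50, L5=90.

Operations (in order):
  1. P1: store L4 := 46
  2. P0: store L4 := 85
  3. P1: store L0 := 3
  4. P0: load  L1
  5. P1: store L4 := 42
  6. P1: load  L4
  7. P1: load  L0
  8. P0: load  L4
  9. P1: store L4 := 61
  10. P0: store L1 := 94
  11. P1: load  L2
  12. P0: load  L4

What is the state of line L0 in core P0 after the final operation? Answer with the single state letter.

step 1: P1: store L4 := 46  ⟶  IM  (L4)  txn=BusRdX  M[L4]=50
step 2: P0: store L4 := 85  ⟶  MI  (L4)  txn=BusRdX+Flush  M[L4]=46
step 3: P1: store L0 := 3  ⟶  IM  (L0)  txn=BusRdX  M[L0]=70
step 4: P0: load  L1  ⟶  SI  (L1)  txn=BusRd  M[L1]=90
step 5: P1: store L4 := 42  ⟶  IM  (L4)  txn=BusRdX+Flush  M[L4]=85
step 6: P1: load  L4  ⟶  IM  (L4)  txn=∅  M[L4]=85
step 7: P1: load  L0  ⟶  IM  (L0)  txn=∅  M[L0]=70
step 8: P0: load  L4  ⟶  SS  (L4)  txn=BusRd+Flush  M[L4]=42
step 9: P1: store L4 := 61  ⟶  IM  (L4)  txn=BusRdX  M[L4]=42
step 10: P0: store L1 := 94  ⟶  MI  (L1)  txn=BusRdX  M[L1]=90
step 11: P1: load  L2  ⟶  IS  (L2)  txn=BusRd  M[L2]=90
step 12: P0: load  L4  ⟶  SS  (L4)  txn=BusRd+Flush  M[L4]=61

state = I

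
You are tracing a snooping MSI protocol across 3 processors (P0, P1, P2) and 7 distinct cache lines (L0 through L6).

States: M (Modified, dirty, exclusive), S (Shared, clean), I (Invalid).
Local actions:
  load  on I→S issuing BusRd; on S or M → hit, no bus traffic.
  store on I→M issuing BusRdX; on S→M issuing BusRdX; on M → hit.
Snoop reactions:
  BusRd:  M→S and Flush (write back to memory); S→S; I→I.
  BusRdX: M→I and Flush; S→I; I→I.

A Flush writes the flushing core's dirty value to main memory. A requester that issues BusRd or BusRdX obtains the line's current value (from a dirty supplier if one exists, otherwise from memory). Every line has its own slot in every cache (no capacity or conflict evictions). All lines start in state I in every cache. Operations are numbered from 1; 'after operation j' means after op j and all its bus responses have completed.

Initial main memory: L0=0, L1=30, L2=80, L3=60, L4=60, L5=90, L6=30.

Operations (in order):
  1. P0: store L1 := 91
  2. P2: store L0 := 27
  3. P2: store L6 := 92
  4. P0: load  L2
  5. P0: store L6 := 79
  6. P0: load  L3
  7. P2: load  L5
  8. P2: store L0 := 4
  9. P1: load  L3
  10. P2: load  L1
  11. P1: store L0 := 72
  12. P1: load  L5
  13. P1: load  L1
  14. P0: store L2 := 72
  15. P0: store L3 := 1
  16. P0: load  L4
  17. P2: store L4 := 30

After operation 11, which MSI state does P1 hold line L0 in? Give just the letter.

  op1 P0: store L1 := 91 → M/I/I on L1; bus BusRdX; mem=30
  op2 P2: store L0 := 27 → I/I/M on L0; bus BusRdX; mem=0
  op3 P2: store L6 := 92 → I/I/M on L6; bus BusRdX; mem=30
  op4 P0: load  L2 → S/I/I on L2; bus BusRd; mem=80
  op5 P0: store L6 := 79 → M/I/I on L6; bus BusRdX Flush; mem=92
  op6 P0: load  L3 → S/I/I on L3; bus BusRd; mem=60
  op7 P2: load  L5 → I/I/S on L5; bus BusRd; mem=90
  op8 P2: store L0 := 4 → I/I/M on L0; bus (none); mem=0
  op9 P1: load  L3 → S/S/I on L3; bus BusRd; mem=60
  op10 P2: load  L1 → S/I/S on L1; bus BusRd Flush; mem=91
  op11 P1: store L0 := 72 → I/M/I on L0; bus BusRdX Flush; mem=4
  op12 P1: load  L5 → I/S/S on L5; bus BusRd; mem=90
  op13 P1: load  L1 → S/S/S on L1; bus BusRd; mem=91
  op14 P0: store L2 := 72 → M/I/I on L2; bus BusRdX; mem=80
  op15 P0: store L3 := 1 → M/I/I on L3; bus BusRdX; mem=60
  op16 P0: load  L4 → S/I/I on L4; bus BusRd; mem=60
  op17 P2: store L4 := 30 → I/I/M on L4; bus BusRdX; mem=60

state = M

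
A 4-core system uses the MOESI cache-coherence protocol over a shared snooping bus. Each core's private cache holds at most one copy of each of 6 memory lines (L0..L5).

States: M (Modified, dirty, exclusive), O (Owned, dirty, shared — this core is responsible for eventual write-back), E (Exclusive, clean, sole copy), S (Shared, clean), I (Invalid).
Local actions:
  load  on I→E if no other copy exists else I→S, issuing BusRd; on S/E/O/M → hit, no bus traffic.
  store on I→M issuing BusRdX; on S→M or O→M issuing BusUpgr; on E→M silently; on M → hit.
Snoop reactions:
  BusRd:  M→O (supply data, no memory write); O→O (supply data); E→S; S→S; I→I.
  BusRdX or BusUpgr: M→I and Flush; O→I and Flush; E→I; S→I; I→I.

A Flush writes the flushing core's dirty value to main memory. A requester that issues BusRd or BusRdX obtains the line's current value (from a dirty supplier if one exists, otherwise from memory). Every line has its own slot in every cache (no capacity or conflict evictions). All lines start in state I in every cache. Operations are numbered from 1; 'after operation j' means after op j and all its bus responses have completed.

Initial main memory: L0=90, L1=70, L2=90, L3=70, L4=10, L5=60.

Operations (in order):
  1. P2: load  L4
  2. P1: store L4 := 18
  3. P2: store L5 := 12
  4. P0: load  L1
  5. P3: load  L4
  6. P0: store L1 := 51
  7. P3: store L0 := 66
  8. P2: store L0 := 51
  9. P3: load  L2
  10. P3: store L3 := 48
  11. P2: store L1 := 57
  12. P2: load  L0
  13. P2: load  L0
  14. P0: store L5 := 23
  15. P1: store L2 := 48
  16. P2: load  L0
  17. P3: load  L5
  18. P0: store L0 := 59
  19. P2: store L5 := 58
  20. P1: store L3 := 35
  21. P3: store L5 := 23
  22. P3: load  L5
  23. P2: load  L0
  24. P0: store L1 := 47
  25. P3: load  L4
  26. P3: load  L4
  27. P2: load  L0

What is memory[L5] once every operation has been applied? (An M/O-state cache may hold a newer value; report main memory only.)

step 1: P2: load  L4  ⟶  IIEI  (L4)  txn=BusRd  M[L4]=10
step 2: P1: store L4 := 18  ⟶  IMII  (L4)  txn=BusRdX  M[L4]=10
step 3: P2: store L5 := 12  ⟶  IIMI  (L5)  txn=BusRdX  M[L5]=60
step 4: P0: load  L1  ⟶  EIII  (L1)  txn=BusRd  M[L1]=70
step 5: P3: load  L4  ⟶  IOIS  (L4)  txn=BusRd  M[L4]=10
step 6: P0: store L1 := 51  ⟶  MIII  (L1)  txn=∅  M[L1]=70
step 7: P3: store L0 := 66  ⟶  IIIM  (L0)  txn=BusRdX  M[L0]=90
step 8: P2: store L0 := 51  ⟶  IIMI  (L0)  txn=BusRdX+Flush  M[L0]=66
step 9: P3: load  L2  ⟶  IIIE  (L2)  txn=BusRd  M[L2]=90
step 10: P3: store L3 := 48  ⟶  IIIM  (L3)  txn=BusRdX  M[L3]=70
step 11: P2: store L1 := 57  ⟶  IIMI  (L1)  txn=BusRdX+Flush  M[L1]=51
step 12: P2: load  L0  ⟶  IIMI  (L0)  txn=∅  M[L0]=66
step 13: P2: load  L0  ⟶  IIMI  (L0)  txn=∅  M[L0]=66
step 14: P0: store L5 := 23  ⟶  MIII  (L5)  txn=BusRdX+Flush  M[L5]=12
step 15: P1: store L2 := 48  ⟶  IMII  (L2)  txn=BusRdX  M[L2]=90
step 16: P2: load  L0  ⟶  IIMI  (L0)  txn=∅  M[L0]=66
step 17: P3: load  L5  ⟶  OIIS  (L5)  txn=BusRd  M[L5]=12
step 18: P0: store L0 := 59  ⟶  MIII  (L0)  txn=BusRdX+Flush  M[L0]=51
step 19: P2: store L5 := 58  ⟶  IIMI  (L5)  txn=BusRdX+Flush  M[L5]=23
step 20: P1: store L3 := 35  ⟶  IMII  (L3)  txn=BusRdX+Flush  M[L3]=48
step 21: P3: store L5 := 23  ⟶  IIIM  (L5)  txn=BusRdX+Flush  M[L5]=58
step 22: P3: load  L5  ⟶  IIIM  (L5)  txn=∅  M[L5]=58
step 23: P2: load  L0  ⟶  OISI  (L0)  txn=BusRd  M[L0]=51
step 24: P0: store L1 := 47  ⟶  MIII  (L1)  txn=BusRdX+Flush  M[L1]=57
step 25: P3: load  L4  ⟶  IOIS  (L4)  txn=∅  M[L4]=10
step 26: P3: load  L4  ⟶  IOIS  (L4)  txn=∅  M[L4]=10
step 27: P2: load  L0  ⟶  OISI  (L0)  txn=∅  M[L0]=51

memory[L5] = 58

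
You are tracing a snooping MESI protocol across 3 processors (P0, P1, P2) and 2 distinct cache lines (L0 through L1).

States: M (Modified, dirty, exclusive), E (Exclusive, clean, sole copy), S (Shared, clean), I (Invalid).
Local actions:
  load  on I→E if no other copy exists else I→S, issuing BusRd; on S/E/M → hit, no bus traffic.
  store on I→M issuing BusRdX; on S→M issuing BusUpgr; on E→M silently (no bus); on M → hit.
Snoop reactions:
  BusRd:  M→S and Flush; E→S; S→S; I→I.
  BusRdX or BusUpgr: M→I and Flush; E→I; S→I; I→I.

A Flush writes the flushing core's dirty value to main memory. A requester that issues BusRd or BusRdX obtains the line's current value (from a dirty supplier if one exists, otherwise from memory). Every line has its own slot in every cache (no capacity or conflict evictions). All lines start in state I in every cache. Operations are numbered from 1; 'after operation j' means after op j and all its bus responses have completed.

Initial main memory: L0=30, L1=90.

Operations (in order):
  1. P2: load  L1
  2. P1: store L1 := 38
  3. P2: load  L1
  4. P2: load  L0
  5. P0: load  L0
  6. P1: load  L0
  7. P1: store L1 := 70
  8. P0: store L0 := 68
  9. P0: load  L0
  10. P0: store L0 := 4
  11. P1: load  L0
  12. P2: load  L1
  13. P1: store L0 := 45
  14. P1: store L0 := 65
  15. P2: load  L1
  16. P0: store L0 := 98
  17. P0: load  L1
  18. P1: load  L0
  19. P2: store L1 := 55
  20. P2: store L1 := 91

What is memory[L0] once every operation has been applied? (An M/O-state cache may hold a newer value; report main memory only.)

memory[L0] = 98

[1] P2: load  L1 | P0:I, P1:I, P2:E(90) | bus: BusRd
[2] P1: store L1 := 38 | P0:I, P1:M(38), P2:I | bus: BusRdX
[3] P2: load  L1 | P0:I, P1:S(38), P2:S(38) | bus: BusRd,Flush
[4] P2: load  L0 | P0:I, P1:I, P2:E(30) | bus: BusRd
[5] P0: load  L0 | P0:S(30), P1:I, P2:S(30) | bus: BusRd
[6] P1: load  L0 | P0:S(30), P1:S(30), P2:S(30) | bus: BusRd
[7] P1: store L1 := 70 | P0:I, P1:M(70), P2:I | bus: BusUpgr
[8] P0: store L0 := 68 | P0:M(68), P1:I, P2:I | bus: BusUpgr
[9] P0: load  L0 | P0:M(68), P1:I, P2:I | bus: none
[10] P0: store L0 := 4 | P0:M(4), P1:I, P2:I | bus: none
[11] P1: load  L0 | P0:S(4), P1:S(4), P2:I | bus: BusRd,Flush
[12] P2: load  L1 | P0:I, P1:S(70), P2:S(70) | bus: BusRd,Flush
[13] P1: store L0 := 45 | P0:I, P1:M(45), P2:I | bus: BusUpgr
[14] P1: store L0 := 65 | P0:I, P1:M(65), P2:I | bus: none
[15] P2: load  L1 | P0:I, P1:S(70), P2:S(70) | bus: none
[16] P0: store L0 := 98 | P0:M(98), P1:I, P2:I | bus: BusRdX,Flush
[17] P0: load  L1 | P0:S(70), P1:S(70), P2:S(70) | bus: BusRd
[18] P1: load  L0 | P0:S(98), P1:S(98), P2:I | bus: BusRd,Flush
[19] P2: store L1 := 55 | P0:I, P1:I, P2:M(55) | bus: BusUpgr
[20] P2: store L1 := 91 | P0:I, P1:I, P2:M(91) | bus: none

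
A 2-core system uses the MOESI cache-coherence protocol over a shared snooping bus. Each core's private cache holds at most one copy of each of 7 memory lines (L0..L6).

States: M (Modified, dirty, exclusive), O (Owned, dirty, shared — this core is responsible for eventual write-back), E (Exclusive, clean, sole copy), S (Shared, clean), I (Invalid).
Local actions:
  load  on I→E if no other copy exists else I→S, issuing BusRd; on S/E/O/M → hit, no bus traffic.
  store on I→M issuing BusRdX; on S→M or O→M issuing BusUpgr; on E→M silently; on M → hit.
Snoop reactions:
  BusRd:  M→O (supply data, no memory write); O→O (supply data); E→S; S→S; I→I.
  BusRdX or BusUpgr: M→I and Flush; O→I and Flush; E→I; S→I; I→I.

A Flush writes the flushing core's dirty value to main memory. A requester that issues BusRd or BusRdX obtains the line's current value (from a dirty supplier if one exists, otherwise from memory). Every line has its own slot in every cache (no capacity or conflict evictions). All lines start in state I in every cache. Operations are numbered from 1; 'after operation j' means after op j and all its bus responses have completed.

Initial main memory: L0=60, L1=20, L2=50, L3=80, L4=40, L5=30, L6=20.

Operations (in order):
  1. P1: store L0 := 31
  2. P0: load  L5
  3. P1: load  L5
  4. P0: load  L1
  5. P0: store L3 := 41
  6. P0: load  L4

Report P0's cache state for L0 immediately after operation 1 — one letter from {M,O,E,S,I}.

step 1: P1: store L0 := 31  ⟶  IM  (L0)  txn=BusRdX  M[L0]=60
step 2: P0: load  L5  ⟶  EI  (L5)  txn=BusRd  M[L5]=30
step 3: P1: load  L5  ⟶  SS  (L5)  txn=BusRd  M[L5]=30
step 4: P0: load  L1  ⟶  EI  (L1)  txn=BusRd  M[L1]=20
step 5: P0: store L3 := 41  ⟶  MI  (L3)  txn=BusRdX  M[L3]=80
step 6: P0: load  L4  ⟶  EI  (L4)  txn=BusRd  M[L4]=40

state = I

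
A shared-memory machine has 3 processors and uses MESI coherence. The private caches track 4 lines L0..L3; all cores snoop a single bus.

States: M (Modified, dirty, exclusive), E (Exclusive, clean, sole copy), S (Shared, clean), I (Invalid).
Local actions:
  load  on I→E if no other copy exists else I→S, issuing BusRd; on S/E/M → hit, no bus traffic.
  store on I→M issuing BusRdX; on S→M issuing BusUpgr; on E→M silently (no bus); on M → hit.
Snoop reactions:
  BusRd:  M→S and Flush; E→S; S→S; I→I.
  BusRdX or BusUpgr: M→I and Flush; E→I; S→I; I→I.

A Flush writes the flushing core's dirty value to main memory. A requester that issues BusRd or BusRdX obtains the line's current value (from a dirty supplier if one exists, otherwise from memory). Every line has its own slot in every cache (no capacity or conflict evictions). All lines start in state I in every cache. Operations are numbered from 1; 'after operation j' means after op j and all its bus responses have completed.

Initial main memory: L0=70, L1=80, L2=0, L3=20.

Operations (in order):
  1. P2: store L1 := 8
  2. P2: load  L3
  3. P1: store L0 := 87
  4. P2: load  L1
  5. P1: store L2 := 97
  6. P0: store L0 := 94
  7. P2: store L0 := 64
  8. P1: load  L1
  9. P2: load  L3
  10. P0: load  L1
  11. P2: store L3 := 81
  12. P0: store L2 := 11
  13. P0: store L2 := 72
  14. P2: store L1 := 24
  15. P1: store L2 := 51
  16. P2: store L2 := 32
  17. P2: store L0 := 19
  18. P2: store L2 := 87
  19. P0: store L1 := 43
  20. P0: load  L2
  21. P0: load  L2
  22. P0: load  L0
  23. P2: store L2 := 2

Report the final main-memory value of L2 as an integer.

memory[L2] = 87

step 1: P2: store L1 := 8  ⟶  IIM  (L1)  txn=BusRdX  M[L1]=80
step 2: P2: load  L3  ⟶  IIE  (L3)  txn=BusRd  M[L3]=20
step 3: P1: store L0 := 87  ⟶  IMI  (L0)  txn=BusRdX  M[L0]=70
step 4: P2: load  L1  ⟶  IIM  (L1)  txn=∅  M[L1]=80
step 5: P1: store L2 := 97  ⟶  IMI  (L2)  txn=BusRdX  M[L2]=0
step 6: P0: store L0 := 94  ⟶  MII  (L0)  txn=BusRdX+Flush  M[L0]=87
step 7: P2: store L0 := 64  ⟶  IIM  (L0)  txn=BusRdX+Flush  M[L0]=94
step 8: P1: load  L1  ⟶  ISS  (L1)  txn=BusRd+Flush  M[L1]=8
step 9: P2: load  L3  ⟶  IIE  (L3)  txn=∅  M[L3]=20
step 10: P0: load  L1  ⟶  SSS  (L1)  txn=BusRd  M[L1]=8
step 11: P2: store L3 := 81  ⟶  IIM  (L3)  txn=∅  M[L3]=20
step 12: P0: store L2 := 11  ⟶  MII  (L2)  txn=BusRdX+Flush  M[L2]=97
step 13: P0: store L2 := 72  ⟶  MII  (L2)  txn=∅  M[L2]=97
step 14: P2: store L1 := 24  ⟶  IIM  (L1)  txn=BusUpgr  M[L1]=8
step 15: P1: store L2 := 51  ⟶  IMI  (L2)  txn=BusRdX+Flush  M[L2]=72
step 16: P2: store L2 := 32  ⟶  IIM  (L2)  txn=BusRdX+Flush  M[L2]=51
step 17: P2: store L0 := 19  ⟶  IIM  (L0)  txn=∅  M[L0]=94
step 18: P2: store L2 := 87  ⟶  IIM  (L2)  txn=∅  M[L2]=51
step 19: P0: store L1 := 43  ⟶  MII  (L1)  txn=BusRdX+Flush  M[L1]=24
step 20: P0: load  L2  ⟶  SIS  (L2)  txn=BusRd+Flush  M[L2]=87
step 21: P0: load  L2  ⟶  SIS  (L2)  txn=∅  M[L2]=87
step 22: P0: load  L0  ⟶  SIS  (L0)  txn=BusRd+Flush  M[L0]=19
step 23: P2: store L2 := 2  ⟶  IIM  (L2)  txn=BusUpgr  M[L2]=87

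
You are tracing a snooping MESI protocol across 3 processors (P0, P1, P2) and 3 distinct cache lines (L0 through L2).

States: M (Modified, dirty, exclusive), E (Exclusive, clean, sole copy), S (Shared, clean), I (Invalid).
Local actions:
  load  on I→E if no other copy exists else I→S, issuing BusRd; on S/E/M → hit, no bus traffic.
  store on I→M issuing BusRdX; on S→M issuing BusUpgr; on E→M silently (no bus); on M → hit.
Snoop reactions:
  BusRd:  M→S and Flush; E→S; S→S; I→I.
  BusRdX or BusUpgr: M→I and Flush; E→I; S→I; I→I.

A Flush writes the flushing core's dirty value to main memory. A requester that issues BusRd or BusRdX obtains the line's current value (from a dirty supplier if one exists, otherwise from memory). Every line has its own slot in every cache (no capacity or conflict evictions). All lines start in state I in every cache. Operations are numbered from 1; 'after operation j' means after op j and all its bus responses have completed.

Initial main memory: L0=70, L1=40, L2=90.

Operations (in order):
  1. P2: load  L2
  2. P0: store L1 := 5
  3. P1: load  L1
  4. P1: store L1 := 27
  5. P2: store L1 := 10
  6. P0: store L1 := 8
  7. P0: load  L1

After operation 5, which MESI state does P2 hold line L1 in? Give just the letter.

[1] P2: load  L2 | P0:I, P1:I, P2:E(90) | bus: BusRd
[2] P0: store L1 := 5 | P0:M(5), P1:I, P2:I | bus: BusRdX
[3] P1: load  L1 | P0:S(5), P1:S(5), P2:I | bus: BusRd,Flush
[4] P1: store L1 := 27 | P0:I, P1:M(27), P2:I | bus: BusUpgr
[5] P2: store L1 := 10 | P0:I, P1:I, P2:M(10) | bus: BusRdX,Flush
[6] P0: store L1 := 8 | P0:M(8), P1:I, P2:I | bus: BusRdX,Flush
[7] P0: load  L1 | P0:M(8), P1:I, P2:I | bus: none

state = M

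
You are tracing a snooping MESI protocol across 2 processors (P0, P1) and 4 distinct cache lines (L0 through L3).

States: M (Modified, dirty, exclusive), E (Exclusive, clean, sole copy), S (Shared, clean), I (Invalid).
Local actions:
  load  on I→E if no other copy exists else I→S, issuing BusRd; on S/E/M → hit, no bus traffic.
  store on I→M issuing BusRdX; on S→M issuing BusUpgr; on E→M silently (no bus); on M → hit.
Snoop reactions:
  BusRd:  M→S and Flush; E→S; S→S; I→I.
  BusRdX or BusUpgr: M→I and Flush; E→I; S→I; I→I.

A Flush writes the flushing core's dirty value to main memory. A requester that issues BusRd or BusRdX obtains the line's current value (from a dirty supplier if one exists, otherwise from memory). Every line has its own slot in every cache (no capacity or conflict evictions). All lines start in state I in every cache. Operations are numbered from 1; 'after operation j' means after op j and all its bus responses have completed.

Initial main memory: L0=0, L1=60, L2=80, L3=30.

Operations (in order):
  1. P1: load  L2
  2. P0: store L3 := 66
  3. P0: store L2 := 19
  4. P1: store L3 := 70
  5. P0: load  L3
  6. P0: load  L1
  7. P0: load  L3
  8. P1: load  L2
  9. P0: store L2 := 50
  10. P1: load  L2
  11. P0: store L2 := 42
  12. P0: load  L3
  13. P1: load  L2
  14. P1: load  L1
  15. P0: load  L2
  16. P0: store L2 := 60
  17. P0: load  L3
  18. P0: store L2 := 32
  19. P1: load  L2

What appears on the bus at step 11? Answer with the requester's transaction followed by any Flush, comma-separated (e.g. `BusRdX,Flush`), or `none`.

bus = BusUpgr

1. P1: load  L2  bus=[BusRd]  L2: P0=I P1=E  mem[L2]=80
2. P0: store L3 := 66  bus=[BusRdX]  L3: P0=M P1=I  mem[L3]=30
3. P0: store L2 := 19  bus=[BusRdX]  L2: P0=M P1=I  mem[L2]=80
4. P1: store L3 := 70  bus=[BusRdX,Flush]  L3: P0=I P1=M  mem[L3]=66
5. P0: load  L3  bus=[BusRd,Flush]  L3: P0=S P1=S  mem[L3]=70
6. P0: load  L1  bus=[BusRd]  L1: P0=E P1=I  mem[L1]=60
7. P0: load  L3  bus=[-]  L3: P0=S P1=S  mem[L3]=70
8. P1: load  L2  bus=[BusRd,Flush]  L2: P0=S P1=S  mem[L2]=19
9. P0: store L2 := 50  bus=[BusUpgr]  L2: P0=M P1=I  mem[L2]=19
10. P1: load  L2  bus=[BusRd,Flush]  L2: P0=S P1=S  mem[L2]=50
11. P0: store L2 := 42  bus=[BusUpgr]  L2: P0=M P1=I  mem[L2]=50
12. P0: load  L3  bus=[-]  L3: P0=S P1=S  mem[L3]=70
13. P1: load  L2  bus=[BusRd,Flush]  L2: P0=S P1=S  mem[L2]=42
14. P1: load  L1  bus=[BusRd]  L1: P0=S P1=S  mem[L1]=60
15. P0: load  L2  bus=[-]  L2: P0=S P1=S  mem[L2]=42
16. P0: store L2 := 60  bus=[BusUpgr]  L2: P0=M P1=I  mem[L2]=42
17. P0: load  L3  bus=[-]  L3: P0=S P1=S  mem[L3]=70
18. P0: store L2 := 32  bus=[-]  L2: P0=M P1=I  mem[L2]=42
19. P1: load  L2  bus=[BusRd,Flush]  L2: P0=S P1=S  mem[L2]=32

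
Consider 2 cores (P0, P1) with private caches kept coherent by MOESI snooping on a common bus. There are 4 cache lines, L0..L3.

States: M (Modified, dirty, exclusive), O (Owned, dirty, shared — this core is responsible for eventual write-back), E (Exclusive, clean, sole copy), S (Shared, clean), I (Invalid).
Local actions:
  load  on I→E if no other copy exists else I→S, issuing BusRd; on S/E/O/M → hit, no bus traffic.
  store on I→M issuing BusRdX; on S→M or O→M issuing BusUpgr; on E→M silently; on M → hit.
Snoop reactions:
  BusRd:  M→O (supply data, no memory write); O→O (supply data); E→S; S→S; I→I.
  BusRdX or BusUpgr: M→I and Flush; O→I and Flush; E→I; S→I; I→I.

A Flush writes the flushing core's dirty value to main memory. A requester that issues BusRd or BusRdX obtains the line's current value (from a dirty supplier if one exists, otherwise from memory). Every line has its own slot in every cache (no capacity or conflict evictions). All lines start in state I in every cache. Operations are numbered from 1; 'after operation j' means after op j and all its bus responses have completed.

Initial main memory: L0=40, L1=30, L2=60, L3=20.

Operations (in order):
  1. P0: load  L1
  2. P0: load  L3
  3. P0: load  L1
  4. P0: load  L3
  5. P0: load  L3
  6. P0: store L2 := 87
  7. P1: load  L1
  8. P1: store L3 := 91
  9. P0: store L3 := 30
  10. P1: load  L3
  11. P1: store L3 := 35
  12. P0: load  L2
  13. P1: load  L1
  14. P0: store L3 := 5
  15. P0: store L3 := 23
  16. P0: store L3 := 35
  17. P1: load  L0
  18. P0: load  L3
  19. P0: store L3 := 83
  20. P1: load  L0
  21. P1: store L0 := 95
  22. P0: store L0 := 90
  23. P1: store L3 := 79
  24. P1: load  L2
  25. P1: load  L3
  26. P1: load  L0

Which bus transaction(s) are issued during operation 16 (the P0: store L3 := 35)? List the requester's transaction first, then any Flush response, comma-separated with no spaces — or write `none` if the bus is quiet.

  op1 P0: load  L1 → E/I on L1; bus BusRd; mem=30
  op2 P0: load  L3 → E/I on L3; bus BusRd; mem=20
  op3 P0: load  L1 → E/I on L1; bus (none); mem=30
  op4 P0: load  L3 → E/I on L3; bus (none); mem=20
  op5 P0: load  L3 → E/I on L3; bus (none); mem=20
  op6 P0: store L2 := 87 → M/I on L2; bus BusRdX; mem=60
  op7 P1: load  L1 → S/S on L1; bus BusRd; mem=30
  op8 P1: store L3 := 91 → I/M on L3; bus BusRdX; mem=20
  op9 P0: store L3 := 30 → M/I on L3; bus BusRdX Flush; mem=91
  op10 P1: load  L3 → O/S on L3; bus BusRd; mem=91
  op11 P1: store L3 := 35 → I/M on L3; bus BusUpgr Flush; mem=30
  op12 P0: load  L2 → M/I on L2; bus (none); mem=60
  op13 P1: load  L1 → S/S on L1; bus (none); mem=30
  op14 P0: store L3 := 5 → M/I on L3; bus BusRdX Flush; mem=35
  op15 P0: store L3 := 23 → M/I on L3; bus (none); mem=35
  op16 P0: store L3 := 35 → M/I on L3; bus (none); mem=35
  op17 P1: load  L0 → I/E on L0; bus BusRd; mem=40
  op18 P0: load  L3 → M/I on L3; bus (none); mem=35
  op19 P0: store L3 := 83 → M/I on L3; bus (none); mem=35
  op20 P1: load  L0 → I/E on L0; bus (none); mem=40
  op21 P1: store L0 := 95 → I/M on L0; bus (none); mem=40
  op22 P0: store L0 := 90 → M/I on L0; bus BusRdX Flush; mem=95
  op23 P1: store L3 := 79 → I/M on L3; bus BusRdX Flush; mem=83
  op24 P1: load  L2 → O/S on L2; bus BusRd; mem=60
  op25 P1: load  L3 → I/M on L3; bus (none); mem=83
  op26 P1: load  L0 → O/S on L0; bus BusRd; mem=95

bus = none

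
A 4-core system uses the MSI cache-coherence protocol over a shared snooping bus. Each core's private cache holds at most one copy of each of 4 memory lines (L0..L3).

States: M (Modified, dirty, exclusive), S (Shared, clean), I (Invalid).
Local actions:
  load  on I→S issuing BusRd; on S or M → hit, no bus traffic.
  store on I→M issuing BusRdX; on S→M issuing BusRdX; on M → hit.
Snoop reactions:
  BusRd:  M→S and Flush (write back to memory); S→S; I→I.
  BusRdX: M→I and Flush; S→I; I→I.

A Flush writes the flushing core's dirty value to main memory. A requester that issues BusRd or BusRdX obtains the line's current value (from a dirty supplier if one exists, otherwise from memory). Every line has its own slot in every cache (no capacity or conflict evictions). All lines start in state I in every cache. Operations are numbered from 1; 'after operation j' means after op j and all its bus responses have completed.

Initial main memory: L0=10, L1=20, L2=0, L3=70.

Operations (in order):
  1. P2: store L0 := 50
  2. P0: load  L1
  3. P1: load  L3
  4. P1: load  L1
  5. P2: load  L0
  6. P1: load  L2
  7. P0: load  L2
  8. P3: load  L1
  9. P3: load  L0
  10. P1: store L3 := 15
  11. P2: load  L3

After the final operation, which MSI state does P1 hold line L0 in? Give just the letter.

state = I

[1] P2: store L0 := 50 | P0:I, P1:I, P2:M(50), P3:I | bus: BusRdX
[2] P0: load  L1 | P0:S(20), P1:I, P2:I, P3:I | bus: BusRd
[3] P1: load  L3 | P0:I, P1:S(70), P2:I, P3:I | bus: BusRd
[4] P1: load  L1 | P0:S(20), P1:S(20), P2:I, P3:I | bus: BusRd
[5] P2: load  L0 | P0:I, P1:I, P2:M(50), P3:I | bus: none
[6] P1: load  L2 | P0:I, P1:S(0), P2:I, P3:I | bus: BusRd
[7] P0: load  L2 | P0:S(0), P1:S(0), P2:I, P3:I | bus: BusRd
[8] P3: load  L1 | P0:S(20), P1:S(20), P2:I, P3:S(20) | bus: BusRd
[9] P3: load  L0 | P0:I, P1:I, P2:S(50), P3:S(50) | bus: BusRd,Flush
[10] P1: store L3 := 15 | P0:I, P1:M(15), P2:I, P3:I | bus: BusRdX
[11] P2: load  L3 | P0:I, P1:S(15), P2:S(15), P3:I | bus: BusRd,Flush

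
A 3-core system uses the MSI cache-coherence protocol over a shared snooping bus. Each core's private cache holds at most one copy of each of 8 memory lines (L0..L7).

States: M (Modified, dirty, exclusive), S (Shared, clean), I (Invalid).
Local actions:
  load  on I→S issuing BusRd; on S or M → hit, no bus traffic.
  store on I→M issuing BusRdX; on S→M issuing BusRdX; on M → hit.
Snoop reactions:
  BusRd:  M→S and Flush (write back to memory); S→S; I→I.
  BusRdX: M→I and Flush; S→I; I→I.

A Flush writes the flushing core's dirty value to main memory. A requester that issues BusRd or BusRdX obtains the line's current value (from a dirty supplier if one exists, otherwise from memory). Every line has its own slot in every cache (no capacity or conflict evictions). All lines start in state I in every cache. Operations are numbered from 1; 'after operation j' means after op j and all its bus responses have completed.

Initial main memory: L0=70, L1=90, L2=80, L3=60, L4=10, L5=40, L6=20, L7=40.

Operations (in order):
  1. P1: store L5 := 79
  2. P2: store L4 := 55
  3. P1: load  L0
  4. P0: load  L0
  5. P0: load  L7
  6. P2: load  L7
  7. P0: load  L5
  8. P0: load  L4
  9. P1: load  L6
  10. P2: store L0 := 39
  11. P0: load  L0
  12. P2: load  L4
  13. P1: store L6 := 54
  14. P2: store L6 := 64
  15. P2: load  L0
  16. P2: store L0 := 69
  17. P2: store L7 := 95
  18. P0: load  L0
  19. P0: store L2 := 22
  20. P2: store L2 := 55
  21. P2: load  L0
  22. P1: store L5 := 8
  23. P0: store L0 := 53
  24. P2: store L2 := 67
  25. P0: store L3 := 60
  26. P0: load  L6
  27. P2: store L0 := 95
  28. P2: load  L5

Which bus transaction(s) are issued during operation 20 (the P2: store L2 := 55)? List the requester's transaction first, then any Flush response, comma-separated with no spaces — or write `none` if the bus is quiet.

bus = BusRdX,Flush

  op1 P1: store L5 := 79 → I/M/I on L5; bus BusRdX; mem=40
  op2 P2: store L4 := 55 → I/I/M on L4; bus BusRdX; mem=10
  op3 P1: load  L0 → I/S/I on L0; bus BusRd; mem=70
  op4 P0: load  L0 → S/S/I on L0; bus BusRd; mem=70
  op5 P0: load  L7 → S/I/I on L7; bus BusRd; mem=40
  op6 P2: load  L7 → S/I/S on L7; bus BusRd; mem=40
  op7 P0: load  L5 → S/S/I on L5; bus BusRd Flush; mem=79
  op8 P0: load  L4 → S/I/S on L4; bus BusRd Flush; mem=55
  op9 P1: load  L6 → I/S/I on L6; bus BusRd; mem=20
  op10 P2: store L0 := 39 → I/I/M on L0; bus BusRdX; mem=70
  op11 P0: load  L0 → S/I/S on L0; bus BusRd Flush; mem=39
  op12 P2: load  L4 → S/I/S on L4; bus (none); mem=55
  op13 P1: store L6 := 54 → I/M/I on L6; bus BusRdX; mem=20
  op14 P2: store L6 := 64 → I/I/M on L6; bus BusRdX Flush; mem=54
  op15 P2: load  L0 → S/I/S on L0; bus (none); mem=39
  op16 P2: store L0 := 69 → I/I/M on L0; bus BusRdX; mem=39
  op17 P2: store L7 := 95 → I/I/M on L7; bus BusRdX; mem=40
  op18 P0: load  L0 → S/I/S on L0; bus BusRd Flush; mem=69
  op19 P0: store L2 := 22 → M/I/I on L2; bus BusRdX; mem=80
  op20 P2: store L2 := 55 → I/I/M on L2; bus BusRdX Flush; mem=22
  op21 P2: load  L0 → S/I/S on L0; bus (none); mem=69
  op22 P1: store L5 := 8 → I/M/I on L5; bus BusRdX; mem=79
  op23 P0: store L0 := 53 → M/I/I on L0; bus BusRdX; mem=69
  op24 P2: store L2 := 67 → I/I/M on L2; bus (none); mem=22
  op25 P0: store L3 := 60 → M/I/I on L3; bus BusRdX; mem=60
  op26 P0: load  L6 → S/I/S on L6; bus BusRd Flush; mem=64
  op27 P2: store L0 := 95 → I/I/M on L0; bus BusRdX Flush; mem=53
  op28 P2: load  L5 → I/S/S on L5; bus BusRd Flush; mem=8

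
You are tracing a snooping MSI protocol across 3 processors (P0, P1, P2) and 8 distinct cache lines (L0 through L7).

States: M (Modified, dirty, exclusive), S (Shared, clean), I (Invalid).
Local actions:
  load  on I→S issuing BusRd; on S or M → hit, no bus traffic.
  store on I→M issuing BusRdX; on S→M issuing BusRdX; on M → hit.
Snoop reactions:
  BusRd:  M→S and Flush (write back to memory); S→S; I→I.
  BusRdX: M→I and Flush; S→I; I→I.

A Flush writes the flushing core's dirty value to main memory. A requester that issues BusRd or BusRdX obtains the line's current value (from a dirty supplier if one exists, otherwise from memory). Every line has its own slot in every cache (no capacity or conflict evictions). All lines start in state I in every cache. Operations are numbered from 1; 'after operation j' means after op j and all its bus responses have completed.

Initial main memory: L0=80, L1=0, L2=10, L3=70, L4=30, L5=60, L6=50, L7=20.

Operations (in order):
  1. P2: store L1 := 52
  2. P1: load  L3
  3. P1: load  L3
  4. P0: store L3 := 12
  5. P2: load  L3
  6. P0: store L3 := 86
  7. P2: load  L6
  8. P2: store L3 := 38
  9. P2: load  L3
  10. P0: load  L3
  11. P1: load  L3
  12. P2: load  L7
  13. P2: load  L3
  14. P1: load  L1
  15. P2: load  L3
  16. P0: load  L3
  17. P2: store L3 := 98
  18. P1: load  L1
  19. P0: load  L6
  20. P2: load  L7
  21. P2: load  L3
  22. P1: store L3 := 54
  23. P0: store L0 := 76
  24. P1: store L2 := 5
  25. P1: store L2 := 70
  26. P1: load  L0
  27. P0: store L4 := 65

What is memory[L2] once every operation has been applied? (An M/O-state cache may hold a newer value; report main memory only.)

step 1: P2: store L1 := 52  ⟶  IIM  (L1)  txn=BusRdX  M[L1]=0
step 2: P1: load  L3  ⟶  ISI  (L3)  txn=BusRd  M[L3]=70
step 3: P1: load  L3  ⟶  ISI  (L3)  txn=∅  M[L3]=70
step 4: P0: store L3 := 12  ⟶  MII  (L3)  txn=BusRdX  M[L3]=70
step 5: P2: load  L3  ⟶  SIS  (L3)  txn=BusRd+Flush  M[L3]=12
step 6: P0: store L3 := 86  ⟶  MII  (L3)  txn=BusRdX  M[L3]=12
step 7: P2: load  L6  ⟶  IIS  (L6)  txn=BusRd  M[L6]=50
step 8: P2: store L3 := 38  ⟶  IIM  (L3)  txn=BusRdX+Flush  M[L3]=86
step 9: P2: load  L3  ⟶  IIM  (L3)  txn=∅  M[L3]=86
step 10: P0: load  L3  ⟶  SIS  (L3)  txn=BusRd+Flush  M[L3]=38
step 11: P1: load  L3  ⟶  SSS  (L3)  txn=BusRd  M[L3]=38
step 12: P2: load  L7  ⟶  IIS  (L7)  txn=BusRd  M[L7]=20
step 13: P2: load  L3  ⟶  SSS  (L3)  txn=∅  M[L3]=38
step 14: P1: load  L1  ⟶  ISS  (L1)  txn=BusRd+Flush  M[L1]=52
step 15: P2: load  L3  ⟶  SSS  (L3)  txn=∅  M[L3]=38
step 16: P0: load  L3  ⟶  SSS  (L3)  txn=∅  M[L3]=38
step 17: P2: store L3 := 98  ⟶  IIM  (L3)  txn=BusRdX  M[L3]=38
step 18: P1: load  L1  ⟶  ISS  (L1)  txn=∅  M[L1]=52
step 19: P0: load  L6  ⟶  SIS  (L6)  txn=BusRd  M[L6]=50
step 20: P2: load  L7  ⟶  IIS  (L7)  txn=∅  M[L7]=20
step 21: P2: load  L3  ⟶  IIM  (L3)  txn=∅  M[L3]=38
step 22: P1: store L3 := 54  ⟶  IMI  (L3)  txn=BusRdX+Flush  M[L3]=98
step 23: P0: store L0 := 76  ⟶  MII  (L0)  txn=BusRdX  M[L0]=80
step 24: P1: store L2 := 5  ⟶  IMI  (L2)  txn=BusRdX  M[L2]=10
step 25: P1: store L2 := 70  ⟶  IMI  (L2)  txn=∅  M[L2]=10
step 26: P1: load  L0  ⟶  SSI  (L0)  txn=BusRd+Flush  M[L0]=76
step 27: P0: store L4 := 65  ⟶  MII  (L4)  txn=BusRdX  M[L4]=30

memory[L2] = 10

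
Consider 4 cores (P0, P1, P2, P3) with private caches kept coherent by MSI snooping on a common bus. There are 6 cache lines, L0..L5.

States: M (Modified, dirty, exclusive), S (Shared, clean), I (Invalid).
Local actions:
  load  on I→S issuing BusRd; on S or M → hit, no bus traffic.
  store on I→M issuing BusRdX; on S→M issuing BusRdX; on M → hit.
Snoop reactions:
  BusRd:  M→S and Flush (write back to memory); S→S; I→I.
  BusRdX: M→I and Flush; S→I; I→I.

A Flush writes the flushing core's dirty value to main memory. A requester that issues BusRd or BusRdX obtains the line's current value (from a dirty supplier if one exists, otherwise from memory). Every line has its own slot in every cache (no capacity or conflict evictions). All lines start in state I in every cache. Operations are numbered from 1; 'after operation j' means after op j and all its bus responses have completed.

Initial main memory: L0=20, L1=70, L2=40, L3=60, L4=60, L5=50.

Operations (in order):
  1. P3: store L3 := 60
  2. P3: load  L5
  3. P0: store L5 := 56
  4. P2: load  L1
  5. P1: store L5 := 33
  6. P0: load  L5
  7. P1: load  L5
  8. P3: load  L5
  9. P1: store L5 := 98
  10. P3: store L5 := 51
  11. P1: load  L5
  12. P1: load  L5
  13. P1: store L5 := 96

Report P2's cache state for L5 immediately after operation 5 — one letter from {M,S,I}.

1. P3: store L3 := 60  bus=[BusRdX]  L3: P0=I P1=I P2=I P3=M  mem[L3]=60
2. P3: load  L5  bus=[BusRd]  L5: P0=I P1=I P2=I P3=S  mem[L5]=50
3. P0: store L5 := 56  bus=[BusRdX]  L5: P0=M P1=I P2=I P3=I  mem[L5]=50
4. P2: load  L1  bus=[BusRd]  L1: P0=I P1=I P2=S P3=I  mem[L1]=70
5. P1: store L5 := 33  bus=[BusRdX,Flush]  L5: P0=I P1=M P2=I P3=I  mem[L5]=56
6. P0: load  L5  bus=[BusRd,Flush]  L5: P0=S P1=S P2=I P3=I  mem[L5]=33
7. P1: load  L5  bus=[-]  L5: P0=S P1=S P2=I P3=I  mem[L5]=33
8. P3: load  L5  bus=[BusRd]  L5: P0=S P1=S P2=I P3=S  mem[L5]=33
9. P1: store L5 := 98  bus=[BusRdX]  L5: P0=I P1=M P2=I P3=I  mem[L5]=33
10. P3: store L5 := 51  bus=[BusRdX,Flush]  L5: P0=I P1=I P2=I P3=M  mem[L5]=98
11. P1: load  L5  bus=[BusRd,Flush]  L5: P0=I P1=S P2=I P3=S  mem[L5]=51
12. P1: load  L5  bus=[-]  L5: P0=I P1=S P2=I P3=S  mem[L5]=51
13. P1: store L5 := 96  bus=[BusRdX]  L5: P0=I P1=M P2=I P3=I  mem[L5]=51

state = I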